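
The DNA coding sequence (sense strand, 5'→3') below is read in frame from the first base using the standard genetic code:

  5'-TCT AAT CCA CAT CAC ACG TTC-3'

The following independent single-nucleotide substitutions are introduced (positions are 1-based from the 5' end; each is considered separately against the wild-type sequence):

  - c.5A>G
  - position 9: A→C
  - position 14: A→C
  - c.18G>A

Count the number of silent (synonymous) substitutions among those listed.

2

Codon 2: AAT (Asn) → AGT (Ser) — missense.
Codon 3: CCA (Pro) → CCC (Pro) — synonymous.
Codon 5: CAC (His) → CCC (Pro) — missense.
Codon 6: ACG (Thr) → ACA (Thr) — synonymous.
Synonymous: 2 of 4.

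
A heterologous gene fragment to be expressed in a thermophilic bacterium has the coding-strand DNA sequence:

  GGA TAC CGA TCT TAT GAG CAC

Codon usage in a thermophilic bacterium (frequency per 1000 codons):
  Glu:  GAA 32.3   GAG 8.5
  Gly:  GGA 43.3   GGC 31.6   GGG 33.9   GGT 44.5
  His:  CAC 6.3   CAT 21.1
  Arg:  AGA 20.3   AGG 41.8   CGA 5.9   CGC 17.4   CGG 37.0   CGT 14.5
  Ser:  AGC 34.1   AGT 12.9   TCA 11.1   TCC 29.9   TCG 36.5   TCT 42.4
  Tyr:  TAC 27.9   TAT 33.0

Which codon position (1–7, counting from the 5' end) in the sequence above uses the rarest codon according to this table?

3

Codon 1 GGA (Gly): 43.3 per 1000.
Codon 2 TAC (Tyr): 27.9 per 1000.
Codon 3 CGA (Arg): 5.9 per 1000.
Codon 4 TCT (Ser): 42.4 per 1000.
Codon 5 TAT (Tyr): 33.0 per 1000.
Codon 6 GAG (Glu): 8.5 per 1000.
Codon 7 CAC (His): 6.3 per 1000.
Lowest frequency is 5.9 at codon 3.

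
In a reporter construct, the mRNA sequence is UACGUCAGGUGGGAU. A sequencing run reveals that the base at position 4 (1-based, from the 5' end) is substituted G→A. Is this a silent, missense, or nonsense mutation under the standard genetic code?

missense

Position 4 falls in codon 2: GUC → Val.
After the substitution the codon is AUC → Ile.
Val ≠ Ile, so this is a missense mutation.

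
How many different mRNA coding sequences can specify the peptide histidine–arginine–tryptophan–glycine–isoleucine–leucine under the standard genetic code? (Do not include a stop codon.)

864

His: 2 codons.
Arg: 6 codons.
Trp: 1 codon.
Gly: 4 codons.
Ile: 3 codons.
Leu: 6 codons.
2 × 6 × 1 × 4 × 3 × 6 = 864.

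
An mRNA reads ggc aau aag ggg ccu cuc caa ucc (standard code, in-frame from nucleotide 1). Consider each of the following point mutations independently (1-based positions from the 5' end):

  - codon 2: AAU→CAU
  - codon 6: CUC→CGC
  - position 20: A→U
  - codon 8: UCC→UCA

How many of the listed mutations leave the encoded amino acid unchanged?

Codon 2: AAU (Asn) → CAU (His) — missense.
Codon 6: CUC (Leu) → CGC (Arg) — missense.
Codon 7: CAA (Gln) → CUA (Leu) — missense.
Codon 8: UCC (Ser) → UCA (Ser) — synonymous.
Synonymous: 1 of 4.

1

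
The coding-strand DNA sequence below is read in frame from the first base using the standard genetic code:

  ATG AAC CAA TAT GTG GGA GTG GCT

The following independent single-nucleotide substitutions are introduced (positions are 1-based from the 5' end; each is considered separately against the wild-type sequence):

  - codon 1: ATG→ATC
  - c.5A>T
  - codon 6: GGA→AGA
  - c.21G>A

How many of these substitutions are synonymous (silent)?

Codon 1: ATG (Met) → ATC (Ile) — missense.
Codon 2: AAC (Asn) → ATC (Ile) — missense.
Codon 6: GGA (Gly) → AGA (Arg) — missense.
Codon 7: GTG (Val) → GTA (Val) — synonymous.
Synonymous: 1 of 4.

1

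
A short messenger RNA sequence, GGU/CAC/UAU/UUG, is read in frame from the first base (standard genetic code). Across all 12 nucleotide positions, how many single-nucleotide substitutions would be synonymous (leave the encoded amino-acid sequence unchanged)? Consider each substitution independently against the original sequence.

7

Codon 1 (GGU, Gly): 3 synonymous substitutions.
Codon 2 (CAC, His): 1 synonymous substitution.
Codon 3 (UAU, Tyr): 1 synonymous substitution.
Codon 4 (UUG, Leu): 2 synonymous substitutions.
Total: 3 + 1 + 1 + 2 = 7.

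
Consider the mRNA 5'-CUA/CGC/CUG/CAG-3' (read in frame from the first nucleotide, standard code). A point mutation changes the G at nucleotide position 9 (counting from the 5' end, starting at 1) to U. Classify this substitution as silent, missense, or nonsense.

silent

Position 9 falls in codon 3: CUG → Leu.
After the substitution the codon is CUU → Leu.
Both encode Leu, so the change is synonymous.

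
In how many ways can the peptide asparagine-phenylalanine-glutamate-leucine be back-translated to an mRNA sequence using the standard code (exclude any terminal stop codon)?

48

Asn: 2 codons.
Phe: 2 codons.
Glu: 2 codons.
Leu: 6 codons.
2 × 2 × 2 × 6 = 48.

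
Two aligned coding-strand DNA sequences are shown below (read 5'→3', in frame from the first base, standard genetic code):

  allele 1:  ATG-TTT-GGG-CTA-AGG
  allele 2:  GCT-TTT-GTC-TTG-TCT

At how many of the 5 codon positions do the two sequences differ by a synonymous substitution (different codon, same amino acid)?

1

Codon 1: ATG Met / GCT Ala — nonsynonymous.
Codon 2: TTT Phe / TTT Phe — identical.
Codon 3: GGG Gly / GTC Val — nonsynonymous.
Codon 4: CTA Leu / TTG Leu — synonymous.
Codon 5: AGG Arg / TCT Ser — nonsynonymous.
Synonymous differences: 1.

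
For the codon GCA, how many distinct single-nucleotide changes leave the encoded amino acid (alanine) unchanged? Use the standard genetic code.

Position 1: none → 0 synonymous.
Position 2: none → 0 synonymous.
Position 3: GCU, GCC, GCG → 3 synonymous.
Total: 0 + 0 + 3 = 3.

3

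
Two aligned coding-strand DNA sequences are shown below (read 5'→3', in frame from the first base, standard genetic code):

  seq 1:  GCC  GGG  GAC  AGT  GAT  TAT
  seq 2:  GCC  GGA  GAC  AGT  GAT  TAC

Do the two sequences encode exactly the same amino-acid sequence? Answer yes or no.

Codon 1: GCC Ala / GCC Ala — identical.
Codon 2: GGG Gly / GGA Gly — synonymous.
Codon 3: GAC Asp / GAC Asp — identical.
Codon 4: AGT Ser / AGT Ser — identical.
Codon 5: GAT Asp / GAT Asp — identical.
Codon 6: TAT Tyr / TAC Tyr — synonymous.
Nonsynonymous differences: 0 → same protein.

yes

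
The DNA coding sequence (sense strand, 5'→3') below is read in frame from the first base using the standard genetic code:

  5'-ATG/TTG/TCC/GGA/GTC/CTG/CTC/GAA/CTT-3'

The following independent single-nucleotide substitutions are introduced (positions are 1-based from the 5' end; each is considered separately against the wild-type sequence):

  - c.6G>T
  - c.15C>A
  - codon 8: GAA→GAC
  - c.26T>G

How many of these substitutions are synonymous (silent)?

Codon 2: TTG (Leu) → TTT (Phe) — missense.
Codon 5: GTC (Val) → GTA (Val) — synonymous.
Codon 8: GAA (Glu) → GAC (Asp) — missense.
Codon 9: CTT (Leu) → CGT (Arg) — missense.
Synonymous: 1 of 4.

1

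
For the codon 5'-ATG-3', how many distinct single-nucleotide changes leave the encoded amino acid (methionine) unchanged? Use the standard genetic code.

Position 1: none → 0 synonymous.
Position 2: none → 0 synonymous.
Position 3: none → 0 synonymous.
Total: 0 + 0 + 0 = 0.

0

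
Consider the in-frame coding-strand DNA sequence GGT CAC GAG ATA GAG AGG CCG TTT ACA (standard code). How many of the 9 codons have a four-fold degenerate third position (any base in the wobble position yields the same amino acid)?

Codon 1 GGT (Gly): third position 4-fold.
Codon 2 CAC (His): third position 2-fold.
Codon 3 GAG (Glu): third position 2-fold.
Codon 4 ATA (Ile): third position 3-fold.
Codon 5 GAG (Glu): third position 2-fold.
Codon 6 AGG (Arg): third position 2-fold.
Codon 7 CCG (Pro): third position 4-fold.
Codon 8 TTT (Phe): third position 2-fold.
Codon 9 ACA (Thr): third position 4-fold.
Four-fold degenerate third positions: 3.

3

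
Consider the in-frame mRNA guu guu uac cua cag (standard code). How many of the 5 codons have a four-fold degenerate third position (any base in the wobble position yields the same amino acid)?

3

Codon 1 GUU (Val): third position 4-fold.
Codon 2 GUU (Val): third position 4-fold.
Codon 3 UAC (Tyr): third position 2-fold.
Codon 4 CUA (Leu): third position 4-fold.
Codon 5 CAG (Gln): third position 2-fold.
Four-fold degenerate third positions: 3.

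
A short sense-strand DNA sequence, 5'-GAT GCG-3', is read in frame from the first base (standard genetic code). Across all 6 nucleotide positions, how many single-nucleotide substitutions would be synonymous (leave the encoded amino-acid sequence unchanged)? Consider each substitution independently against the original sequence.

4

Codon 1 (GAT, Asp): 1 synonymous substitution.
Codon 2 (GCG, Ala): 3 synonymous substitutions.
Total: 1 + 3 = 4.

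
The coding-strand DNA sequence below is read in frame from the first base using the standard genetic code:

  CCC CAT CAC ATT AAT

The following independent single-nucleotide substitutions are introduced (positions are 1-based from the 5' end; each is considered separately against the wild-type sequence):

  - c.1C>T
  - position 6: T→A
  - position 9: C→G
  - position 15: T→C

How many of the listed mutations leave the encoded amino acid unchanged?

Codon 1: CCC (Pro) → TCC (Ser) — missense.
Codon 2: CAT (His) → CAA (Gln) — missense.
Codon 3: CAC (His) → CAG (Gln) — missense.
Codon 5: AAT (Asn) → AAC (Asn) — synonymous.
Synonymous: 1 of 4.

1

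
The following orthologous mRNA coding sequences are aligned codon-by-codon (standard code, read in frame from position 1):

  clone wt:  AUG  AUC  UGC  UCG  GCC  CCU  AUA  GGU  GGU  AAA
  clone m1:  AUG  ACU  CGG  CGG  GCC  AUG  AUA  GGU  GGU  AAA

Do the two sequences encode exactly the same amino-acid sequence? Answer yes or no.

no

Codon 1: AUG Met / AUG Met — identical.
Codon 2: AUC Ile / ACU Thr — nonsynonymous.
Codon 3: UGC Cys / CGG Arg — nonsynonymous.
Codon 4: UCG Ser / CGG Arg — nonsynonymous.
Codon 5: GCC Ala / GCC Ala — identical.
Codon 6: CCU Pro / AUG Met — nonsynonymous.
Codon 7: AUA Ile / AUA Ile — identical.
Codon 8: GGU Gly / GGU Gly — identical.
Codon 9: GGU Gly / GGU Gly — identical.
Codon 10: AAA Lys / AAA Lys — identical.
Nonsynonymous differences: 4 → different protein.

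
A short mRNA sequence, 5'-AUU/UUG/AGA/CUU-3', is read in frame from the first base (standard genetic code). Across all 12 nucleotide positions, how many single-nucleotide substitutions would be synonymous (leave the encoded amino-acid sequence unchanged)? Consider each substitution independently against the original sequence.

Codon 1 (AUU, Ile): 2 synonymous substitutions.
Codon 2 (UUG, Leu): 2 synonymous substitutions.
Codon 3 (AGA, Arg): 2 synonymous substitutions.
Codon 4 (CUU, Leu): 3 synonymous substitutions.
Total: 2 + 2 + 2 + 3 = 9.

9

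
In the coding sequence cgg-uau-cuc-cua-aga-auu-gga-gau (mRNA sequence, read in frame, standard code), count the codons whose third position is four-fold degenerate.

4

Codon 1 CGG (Arg): third position 4-fold.
Codon 2 UAU (Tyr): third position 2-fold.
Codon 3 CUC (Leu): third position 4-fold.
Codon 4 CUA (Leu): third position 4-fold.
Codon 5 AGA (Arg): third position 2-fold.
Codon 6 AUU (Ile): third position 3-fold.
Codon 7 GGA (Gly): third position 4-fold.
Codon 8 GAU (Asp): third position 2-fold.
Four-fold degenerate third positions: 4.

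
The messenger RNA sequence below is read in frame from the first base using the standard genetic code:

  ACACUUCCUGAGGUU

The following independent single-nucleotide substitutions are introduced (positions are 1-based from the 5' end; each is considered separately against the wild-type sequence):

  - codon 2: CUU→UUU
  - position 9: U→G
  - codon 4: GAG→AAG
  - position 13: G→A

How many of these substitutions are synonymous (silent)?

1

Codon 2: CUU (Leu) → UUU (Phe) — missense.
Codon 3: CCU (Pro) → CCG (Pro) — synonymous.
Codon 4: GAG (Glu) → AAG (Lys) — missense.
Codon 5: GUU (Val) → AUU (Ile) — missense.
Synonymous: 1 of 4.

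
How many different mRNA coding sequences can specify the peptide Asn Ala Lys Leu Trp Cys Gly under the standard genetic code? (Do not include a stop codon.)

Asn: 2 codons.
Ala: 4 codons.
Lys: 2 codons.
Leu: 6 codons.
Trp: 1 codon.
Cys: 2 codons.
Gly: 4 codons.
2 × 4 × 2 × 6 × 1 × 2 × 4 = 768.

768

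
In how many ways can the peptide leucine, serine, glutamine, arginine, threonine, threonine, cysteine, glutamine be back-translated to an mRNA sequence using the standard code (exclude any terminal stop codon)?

Leu: 6 codons.
Ser: 6 codons.
Gln: 2 codons.
Arg: 6 codons.
Thr: 4 codons.
Thr: 4 codons.
Cys: 2 codons.
Gln: 2 codons.
6 × 6 × 2 × 6 × 4 × 4 × 2 × 2 = 27648.

27648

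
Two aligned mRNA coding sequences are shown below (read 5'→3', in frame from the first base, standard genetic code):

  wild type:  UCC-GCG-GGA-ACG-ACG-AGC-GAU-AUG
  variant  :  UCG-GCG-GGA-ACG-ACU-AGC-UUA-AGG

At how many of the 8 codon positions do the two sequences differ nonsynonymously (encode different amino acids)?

Codon 1: UCC Ser / UCG Ser — synonymous.
Codon 2: GCG Ala / GCG Ala — identical.
Codon 3: GGA Gly / GGA Gly — identical.
Codon 4: ACG Thr / ACG Thr — identical.
Codon 5: ACG Thr / ACU Thr — synonymous.
Codon 6: AGC Ser / AGC Ser — identical.
Codon 7: GAU Asp / UUA Leu — nonsynonymous.
Codon 8: AUG Met / AGG Arg — nonsynonymous.
Nonsynonymous differences: 2.

2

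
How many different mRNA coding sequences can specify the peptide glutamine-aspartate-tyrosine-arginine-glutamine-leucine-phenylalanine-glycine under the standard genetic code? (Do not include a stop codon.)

4608

Gln: 2 codons.
Asp: 2 codons.
Tyr: 2 codons.
Arg: 6 codons.
Gln: 2 codons.
Leu: 6 codons.
Phe: 2 codons.
Gly: 4 codons.
2 × 2 × 2 × 6 × 2 × 6 × 2 × 4 = 4608.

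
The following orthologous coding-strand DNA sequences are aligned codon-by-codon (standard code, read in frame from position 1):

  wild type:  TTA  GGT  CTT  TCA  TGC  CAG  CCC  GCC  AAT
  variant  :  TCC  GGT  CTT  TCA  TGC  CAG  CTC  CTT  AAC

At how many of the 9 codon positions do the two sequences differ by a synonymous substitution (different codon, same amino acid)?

1

Codon 1: TTA Leu / TCC Ser — nonsynonymous.
Codon 2: GGT Gly / GGT Gly — identical.
Codon 3: CTT Leu / CTT Leu — identical.
Codon 4: TCA Ser / TCA Ser — identical.
Codon 5: TGC Cys / TGC Cys — identical.
Codon 6: CAG Gln / CAG Gln — identical.
Codon 7: CCC Pro / CTC Leu — nonsynonymous.
Codon 8: GCC Ala / CTT Leu — nonsynonymous.
Codon 9: AAT Asn / AAC Asn — synonymous.
Synonymous differences: 1.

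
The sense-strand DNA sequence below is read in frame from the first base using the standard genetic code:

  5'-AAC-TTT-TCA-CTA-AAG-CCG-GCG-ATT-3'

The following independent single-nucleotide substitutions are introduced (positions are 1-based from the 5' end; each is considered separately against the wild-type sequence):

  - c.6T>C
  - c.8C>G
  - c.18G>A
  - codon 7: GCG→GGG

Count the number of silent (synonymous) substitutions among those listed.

Codon 2: TTT (Phe) → TTC (Phe) — synonymous.
Codon 3: TCA (Ser) → TGA (Stop) — nonsense.
Codon 6: CCG (Pro) → CCA (Pro) — synonymous.
Codon 7: GCG (Ala) → GGG (Gly) — missense.
Synonymous: 2 of 4.

2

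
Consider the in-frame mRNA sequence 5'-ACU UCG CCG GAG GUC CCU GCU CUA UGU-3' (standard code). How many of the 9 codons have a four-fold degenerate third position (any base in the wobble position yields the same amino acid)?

7

Codon 1 ACU (Thr): third position 4-fold.
Codon 2 UCG (Ser): third position 4-fold.
Codon 3 CCG (Pro): third position 4-fold.
Codon 4 GAG (Glu): third position 2-fold.
Codon 5 GUC (Val): third position 4-fold.
Codon 6 CCU (Pro): third position 4-fold.
Codon 7 GCU (Ala): third position 4-fold.
Codon 8 CUA (Leu): third position 4-fold.
Codon 9 UGU (Cys): third position 2-fold.
Four-fold degenerate third positions: 7.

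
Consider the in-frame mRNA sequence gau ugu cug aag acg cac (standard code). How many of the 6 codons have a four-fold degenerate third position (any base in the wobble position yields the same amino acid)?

2

Codon 1 GAU (Asp): third position 2-fold.
Codon 2 UGU (Cys): third position 2-fold.
Codon 3 CUG (Leu): third position 4-fold.
Codon 4 AAG (Lys): third position 2-fold.
Codon 5 ACG (Thr): third position 4-fold.
Codon 6 CAC (His): third position 2-fold.
Four-fold degenerate third positions: 2.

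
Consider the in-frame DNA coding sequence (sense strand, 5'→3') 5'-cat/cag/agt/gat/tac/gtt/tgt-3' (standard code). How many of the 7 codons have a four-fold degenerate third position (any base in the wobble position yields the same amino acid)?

1

Codon 1 CAT (His): third position 2-fold.
Codon 2 CAG (Gln): third position 2-fold.
Codon 3 AGT (Ser): third position 2-fold.
Codon 4 GAT (Asp): third position 2-fold.
Codon 5 TAC (Tyr): third position 2-fold.
Codon 6 GTT (Val): third position 4-fold.
Codon 7 TGT (Cys): third position 2-fold.
Four-fold degenerate third positions: 1.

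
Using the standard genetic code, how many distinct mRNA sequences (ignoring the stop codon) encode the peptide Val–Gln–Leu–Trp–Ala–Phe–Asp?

768

Val: 4 codons.
Gln: 2 codons.
Leu: 6 codons.
Trp: 1 codon.
Ala: 4 codons.
Phe: 2 codons.
Asp: 2 codons.
4 × 2 × 6 × 1 × 4 × 2 × 2 = 768.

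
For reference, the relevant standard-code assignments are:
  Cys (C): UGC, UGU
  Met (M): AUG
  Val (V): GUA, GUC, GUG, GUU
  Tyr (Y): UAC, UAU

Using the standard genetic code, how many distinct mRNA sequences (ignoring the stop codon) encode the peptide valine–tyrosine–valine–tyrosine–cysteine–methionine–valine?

512

Val: 4 codons.
Tyr: 2 codons.
Val: 4 codons.
Tyr: 2 codons.
Cys: 2 codons.
Met: 1 codon.
Val: 4 codons.
4 × 2 × 4 × 2 × 2 × 1 × 4 = 512.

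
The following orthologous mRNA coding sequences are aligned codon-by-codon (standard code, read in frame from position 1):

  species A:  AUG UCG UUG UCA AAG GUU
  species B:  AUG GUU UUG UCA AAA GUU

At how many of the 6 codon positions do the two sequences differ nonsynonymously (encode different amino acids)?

1

Codon 1: AUG Met / AUG Met — identical.
Codon 2: UCG Ser / GUU Val — nonsynonymous.
Codon 3: UUG Leu / UUG Leu — identical.
Codon 4: UCA Ser / UCA Ser — identical.
Codon 5: AAG Lys / AAA Lys — synonymous.
Codon 6: GUU Val / GUU Val — identical.
Nonsynonymous differences: 1.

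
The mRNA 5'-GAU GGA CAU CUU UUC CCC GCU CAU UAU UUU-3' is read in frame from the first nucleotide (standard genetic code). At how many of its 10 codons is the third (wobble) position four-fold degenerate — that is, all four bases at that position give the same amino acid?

Codon 1 GAU (Asp): third position 2-fold.
Codon 2 GGA (Gly): third position 4-fold.
Codon 3 CAU (His): third position 2-fold.
Codon 4 CUU (Leu): third position 4-fold.
Codon 5 UUC (Phe): third position 2-fold.
Codon 6 CCC (Pro): third position 4-fold.
Codon 7 GCU (Ala): third position 4-fold.
Codon 8 CAU (His): third position 2-fold.
Codon 9 UAU (Tyr): third position 2-fold.
Codon 10 UUU (Phe): third position 2-fold.
Four-fold degenerate third positions: 4.

4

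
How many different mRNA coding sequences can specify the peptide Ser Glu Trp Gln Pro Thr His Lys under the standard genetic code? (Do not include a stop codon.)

Ser: 6 codons.
Glu: 2 codons.
Trp: 1 codon.
Gln: 2 codons.
Pro: 4 codons.
Thr: 4 codons.
His: 2 codons.
Lys: 2 codons.
6 × 2 × 1 × 2 × 4 × 4 × 2 × 2 = 1536.

1536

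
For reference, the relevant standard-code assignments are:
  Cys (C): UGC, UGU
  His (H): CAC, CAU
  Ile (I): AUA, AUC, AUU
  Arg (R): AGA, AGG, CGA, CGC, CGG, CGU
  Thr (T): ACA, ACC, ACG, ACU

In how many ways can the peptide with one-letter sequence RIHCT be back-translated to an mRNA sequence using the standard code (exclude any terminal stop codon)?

288

Arg: 6 codons.
Ile: 3 codons.
His: 2 codons.
Cys: 2 codons.
Thr: 4 codons.
6 × 3 × 2 × 2 × 4 = 288.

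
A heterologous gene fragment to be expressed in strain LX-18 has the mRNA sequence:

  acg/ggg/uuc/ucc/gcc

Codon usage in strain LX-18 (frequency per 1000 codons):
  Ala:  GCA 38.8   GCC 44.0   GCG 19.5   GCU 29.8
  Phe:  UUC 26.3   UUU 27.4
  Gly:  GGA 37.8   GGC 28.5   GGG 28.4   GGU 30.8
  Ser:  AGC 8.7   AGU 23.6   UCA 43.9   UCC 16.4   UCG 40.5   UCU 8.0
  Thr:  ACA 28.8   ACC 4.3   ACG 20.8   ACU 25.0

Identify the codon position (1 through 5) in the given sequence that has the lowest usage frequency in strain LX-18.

4

Codon 1 ACG (Thr): 20.8 per 1000.
Codon 2 GGG (Gly): 28.4 per 1000.
Codon 3 UUC (Phe): 26.3 per 1000.
Codon 4 UCC (Ser): 16.4 per 1000.
Codon 5 GCC (Ala): 44.0 per 1000.
Lowest frequency is 16.4 at codon 4.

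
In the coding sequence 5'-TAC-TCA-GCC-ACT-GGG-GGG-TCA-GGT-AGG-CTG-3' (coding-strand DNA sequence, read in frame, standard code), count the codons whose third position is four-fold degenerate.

8

Codon 1 TAC (Tyr): third position 2-fold.
Codon 2 TCA (Ser): third position 4-fold.
Codon 3 GCC (Ala): third position 4-fold.
Codon 4 ACT (Thr): third position 4-fold.
Codon 5 GGG (Gly): third position 4-fold.
Codon 6 GGG (Gly): third position 4-fold.
Codon 7 TCA (Ser): third position 4-fold.
Codon 8 GGT (Gly): third position 4-fold.
Codon 9 AGG (Arg): third position 2-fold.
Codon 10 CTG (Leu): third position 4-fold.
Four-fold degenerate third positions: 8.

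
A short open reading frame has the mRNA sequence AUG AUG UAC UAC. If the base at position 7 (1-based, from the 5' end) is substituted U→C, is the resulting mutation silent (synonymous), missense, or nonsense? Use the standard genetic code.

missense

Position 7 falls in codon 3: UAC → Tyr.
After the substitution the codon is CAC → His.
Tyr ≠ His, so this is a missense mutation.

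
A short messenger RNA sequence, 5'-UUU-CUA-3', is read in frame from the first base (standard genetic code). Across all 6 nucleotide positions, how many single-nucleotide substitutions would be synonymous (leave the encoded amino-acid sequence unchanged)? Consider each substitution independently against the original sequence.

Codon 1 (UUU, Phe): 1 synonymous substitution.
Codon 2 (CUA, Leu): 4 synonymous substitutions.
Total: 1 + 4 = 5.

5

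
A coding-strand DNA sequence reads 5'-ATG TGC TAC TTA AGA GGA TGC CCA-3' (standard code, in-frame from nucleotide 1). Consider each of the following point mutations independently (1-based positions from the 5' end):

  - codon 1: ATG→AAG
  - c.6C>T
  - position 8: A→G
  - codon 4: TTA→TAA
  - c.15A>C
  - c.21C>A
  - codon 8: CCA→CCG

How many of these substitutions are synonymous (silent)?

Codon 1: ATG (Met) → AAG (Lys) — missense.
Codon 2: TGC (Cys) → TGT (Cys) — synonymous.
Codon 3: TAC (Tyr) → TGC (Cys) — missense.
Codon 4: TTA (Leu) → TAA (Stop) — nonsense.
Codon 5: AGA (Arg) → AGC (Ser) — missense.
Codon 7: TGC (Cys) → TGA (Stop) — nonsense.
Codon 8: CCA (Pro) → CCG (Pro) — synonymous.
Synonymous: 2 of 7.

2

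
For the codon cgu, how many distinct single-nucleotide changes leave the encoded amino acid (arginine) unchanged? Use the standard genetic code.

3

Position 1: none → 0 synonymous.
Position 2: none → 0 synonymous.
Position 3: CGC, CGA, CGG → 3 synonymous.
Total: 0 + 0 + 3 = 3.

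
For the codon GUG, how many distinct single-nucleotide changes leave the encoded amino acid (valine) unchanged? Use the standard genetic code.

Position 1: none → 0 synonymous.
Position 2: none → 0 synonymous.
Position 3: GUU, GUC, GUA → 3 synonymous.
Total: 0 + 0 + 3 = 3.

3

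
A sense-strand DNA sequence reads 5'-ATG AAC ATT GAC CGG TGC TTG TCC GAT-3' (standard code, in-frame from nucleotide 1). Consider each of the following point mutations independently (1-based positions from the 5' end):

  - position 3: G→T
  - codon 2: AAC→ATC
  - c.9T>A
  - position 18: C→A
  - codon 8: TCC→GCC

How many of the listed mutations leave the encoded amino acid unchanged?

1

Codon 1: ATG (Met) → ATT (Ile) — missense.
Codon 2: AAC (Asn) → ATC (Ile) — missense.
Codon 3: ATT (Ile) → ATA (Ile) — synonymous.
Codon 6: TGC (Cys) → TGA (Stop) — nonsense.
Codon 8: TCC (Ser) → GCC (Ala) — missense.
Synonymous: 1 of 5.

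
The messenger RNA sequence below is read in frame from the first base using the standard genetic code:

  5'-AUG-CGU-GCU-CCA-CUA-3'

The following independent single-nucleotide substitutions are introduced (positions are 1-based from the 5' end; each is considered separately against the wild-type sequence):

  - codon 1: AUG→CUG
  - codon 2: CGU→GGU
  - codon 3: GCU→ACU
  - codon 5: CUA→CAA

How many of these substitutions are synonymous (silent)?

0

Codon 1: AUG (Met) → CUG (Leu) — missense.
Codon 2: CGU (Arg) → GGU (Gly) — missense.
Codon 3: GCU (Ala) → ACU (Thr) — missense.
Codon 5: CUA (Leu) → CAA (Gln) — missense.
Synonymous: 0 of 4.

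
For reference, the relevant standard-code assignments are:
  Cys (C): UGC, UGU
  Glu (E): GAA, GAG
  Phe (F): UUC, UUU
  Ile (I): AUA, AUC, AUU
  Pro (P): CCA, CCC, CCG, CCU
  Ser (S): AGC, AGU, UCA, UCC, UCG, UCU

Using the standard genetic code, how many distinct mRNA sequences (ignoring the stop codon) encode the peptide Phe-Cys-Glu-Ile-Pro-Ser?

576

Phe: 2 codons.
Cys: 2 codons.
Glu: 2 codons.
Ile: 3 codons.
Pro: 4 codons.
Ser: 6 codons.
2 × 2 × 2 × 3 × 4 × 6 = 576.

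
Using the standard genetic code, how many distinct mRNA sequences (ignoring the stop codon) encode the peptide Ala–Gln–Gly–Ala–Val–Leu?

3072

Ala: 4 codons.
Gln: 2 codons.
Gly: 4 codons.
Ala: 4 codons.
Val: 4 codons.
Leu: 6 codons.
4 × 2 × 4 × 4 × 4 × 6 = 3072.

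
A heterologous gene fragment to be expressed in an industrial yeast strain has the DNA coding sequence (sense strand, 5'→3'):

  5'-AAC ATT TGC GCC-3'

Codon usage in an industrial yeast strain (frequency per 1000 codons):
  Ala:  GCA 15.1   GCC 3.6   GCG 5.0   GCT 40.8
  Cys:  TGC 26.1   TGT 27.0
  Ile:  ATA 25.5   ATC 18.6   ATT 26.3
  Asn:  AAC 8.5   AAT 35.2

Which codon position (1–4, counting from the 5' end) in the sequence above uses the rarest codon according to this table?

Codon 1 AAC (Asn): 8.5 per 1000.
Codon 2 ATT (Ile): 26.3 per 1000.
Codon 3 TGC (Cys): 26.1 per 1000.
Codon 4 GCC (Ala): 3.6 per 1000.
Lowest frequency is 3.6 at codon 4.

4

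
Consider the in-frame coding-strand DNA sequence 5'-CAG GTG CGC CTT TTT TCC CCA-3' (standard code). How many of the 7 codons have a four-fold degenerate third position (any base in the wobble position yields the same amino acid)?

5

Codon 1 CAG (Gln): third position 2-fold.
Codon 2 GTG (Val): third position 4-fold.
Codon 3 CGC (Arg): third position 4-fold.
Codon 4 CTT (Leu): third position 4-fold.
Codon 5 TTT (Phe): third position 2-fold.
Codon 6 TCC (Ser): third position 4-fold.
Codon 7 CCA (Pro): third position 4-fold.
Four-fold degenerate third positions: 5.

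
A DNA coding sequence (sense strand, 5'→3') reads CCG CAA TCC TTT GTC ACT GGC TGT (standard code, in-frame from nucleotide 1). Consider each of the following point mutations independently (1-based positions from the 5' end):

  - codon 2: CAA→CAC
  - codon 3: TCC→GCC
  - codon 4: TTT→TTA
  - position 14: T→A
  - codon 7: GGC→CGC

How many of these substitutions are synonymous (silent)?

Codon 2: CAA (Gln) → CAC (His) — missense.
Codon 3: TCC (Ser) → GCC (Ala) — missense.
Codon 4: TTT (Phe) → TTA (Leu) — missense.
Codon 5: GTC (Val) → GAC (Asp) — missense.
Codon 7: GGC (Gly) → CGC (Arg) — missense.
Synonymous: 0 of 5.

0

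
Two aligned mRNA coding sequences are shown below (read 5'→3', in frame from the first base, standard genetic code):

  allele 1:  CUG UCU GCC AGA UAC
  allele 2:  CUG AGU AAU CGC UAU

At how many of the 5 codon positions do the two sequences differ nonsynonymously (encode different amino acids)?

1

Codon 1: CUG Leu / CUG Leu — identical.
Codon 2: UCU Ser / AGU Ser — synonymous.
Codon 3: GCC Ala / AAU Asn — nonsynonymous.
Codon 4: AGA Arg / CGC Arg — synonymous.
Codon 5: UAC Tyr / UAU Tyr — synonymous.
Nonsynonymous differences: 1.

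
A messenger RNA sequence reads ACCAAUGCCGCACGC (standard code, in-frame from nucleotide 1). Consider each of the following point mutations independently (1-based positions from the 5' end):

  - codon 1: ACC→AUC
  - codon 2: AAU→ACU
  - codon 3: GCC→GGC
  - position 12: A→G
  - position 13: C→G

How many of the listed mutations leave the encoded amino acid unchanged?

1

Codon 1: ACC (Thr) → AUC (Ile) — missense.
Codon 2: AAU (Asn) → ACU (Thr) — missense.
Codon 3: GCC (Ala) → GGC (Gly) — missense.
Codon 4: GCA (Ala) → GCG (Ala) — synonymous.
Codon 5: CGC (Arg) → GGC (Gly) — missense.
Synonymous: 1 of 5.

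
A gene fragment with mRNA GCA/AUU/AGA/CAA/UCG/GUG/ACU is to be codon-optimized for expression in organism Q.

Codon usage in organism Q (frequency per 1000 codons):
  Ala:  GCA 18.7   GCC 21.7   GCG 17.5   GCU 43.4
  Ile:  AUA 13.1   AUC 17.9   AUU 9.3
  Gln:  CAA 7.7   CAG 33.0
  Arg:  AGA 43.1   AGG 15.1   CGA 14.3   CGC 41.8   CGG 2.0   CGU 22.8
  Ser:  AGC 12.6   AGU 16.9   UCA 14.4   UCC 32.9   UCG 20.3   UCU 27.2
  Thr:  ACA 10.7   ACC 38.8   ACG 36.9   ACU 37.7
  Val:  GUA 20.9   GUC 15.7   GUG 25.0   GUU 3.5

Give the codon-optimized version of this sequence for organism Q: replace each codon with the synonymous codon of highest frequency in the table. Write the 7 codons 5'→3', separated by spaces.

GCU AUC AGA CAG UCC GUG ACC

Codon 1 (Ala): best is GCU at 43.4.
Codon 2 (Ile): best is AUC at 17.9.
Codon 3 (Arg): best is AGA at 43.1.
Codon 4 (Gln): best is CAG at 33.0.
Codon 5 (Ser): best is UCC at 32.9.
Codon 6 (Val): best is GUG at 25.0.
Codon 7 (Thr): best is ACC at 38.8.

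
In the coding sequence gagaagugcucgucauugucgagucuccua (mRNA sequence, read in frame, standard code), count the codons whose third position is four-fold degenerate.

Codon 1 GAG (Glu): third position 2-fold.
Codon 2 AAG (Lys): third position 2-fold.
Codon 3 UGC (Cys): third position 2-fold.
Codon 4 UCG (Ser): third position 4-fold.
Codon 5 UCA (Ser): third position 4-fold.
Codon 6 UUG (Leu): third position 2-fold.
Codon 7 UCG (Ser): third position 4-fold.
Codon 8 AGU (Ser): third position 2-fold.
Codon 9 CUC (Leu): third position 4-fold.
Codon 10 CUA (Leu): third position 4-fold.
Four-fold degenerate third positions: 5.

5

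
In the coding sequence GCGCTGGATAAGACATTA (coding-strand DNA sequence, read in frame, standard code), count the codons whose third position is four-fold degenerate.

Codon 1 GCG (Ala): third position 4-fold.
Codon 2 CTG (Leu): third position 4-fold.
Codon 3 GAT (Asp): third position 2-fold.
Codon 4 AAG (Lys): third position 2-fold.
Codon 5 ACA (Thr): third position 4-fold.
Codon 6 TTA (Leu): third position 2-fold.
Four-fold degenerate third positions: 3.

3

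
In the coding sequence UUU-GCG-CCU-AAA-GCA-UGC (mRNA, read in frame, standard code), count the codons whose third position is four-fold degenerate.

Codon 1 UUU (Phe): third position 2-fold.
Codon 2 GCG (Ala): third position 4-fold.
Codon 3 CCU (Pro): third position 4-fold.
Codon 4 AAA (Lys): third position 2-fold.
Codon 5 GCA (Ala): third position 4-fold.
Codon 6 UGC (Cys): third position 2-fold.
Four-fold degenerate third positions: 3.

3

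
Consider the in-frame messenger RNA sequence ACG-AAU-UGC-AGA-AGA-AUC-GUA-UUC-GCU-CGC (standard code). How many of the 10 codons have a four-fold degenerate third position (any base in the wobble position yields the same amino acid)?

4

Codon 1 ACG (Thr): third position 4-fold.
Codon 2 AAU (Asn): third position 2-fold.
Codon 3 UGC (Cys): third position 2-fold.
Codon 4 AGA (Arg): third position 2-fold.
Codon 5 AGA (Arg): third position 2-fold.
Codon 6 AUC (Ile): third position 3-fold.
Codon 7 GUA (Val): third position 4-fold.
Codon 8 UUC (Phe): third position 2-fold.
Codon 9 GCU (Ala): third position 4-fold.
Codon 10 CGC (Arg): third position 4-fold.
Four-fold degenerate third positions: 4.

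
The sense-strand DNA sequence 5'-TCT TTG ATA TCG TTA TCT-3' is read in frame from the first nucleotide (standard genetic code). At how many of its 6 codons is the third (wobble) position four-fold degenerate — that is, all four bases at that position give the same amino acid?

3

Codon 1 TCT (Ser): third position 4-fold.
Codon 2 TTG (Leu): third position 2-fold.
Codon 3 ATA (Ile): third position 3-fold.
Codon 4 TCG (Ser): third position 4-fold.
Codon 5 TTA (Leu): third position 2-fold.
Codon 6 TCT (Ser): third position 4-fold.
Four-fold degenerate third positions: 3.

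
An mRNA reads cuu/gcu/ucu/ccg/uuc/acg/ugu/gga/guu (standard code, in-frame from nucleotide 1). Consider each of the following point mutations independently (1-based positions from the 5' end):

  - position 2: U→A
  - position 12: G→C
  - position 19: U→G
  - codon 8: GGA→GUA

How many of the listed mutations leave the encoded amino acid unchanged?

Codon 1: CUU (Leu) → CAU (His) — missense.
Codon 4: CCG (Pro) → CCC (Pro) — synonymous.
Codon 7: UGU (Cys) → GGU (Gly) — missense.
Codon 8: GGA (Gly) → GUA (Val) — missense.
Synonymous: 1 of 4.

1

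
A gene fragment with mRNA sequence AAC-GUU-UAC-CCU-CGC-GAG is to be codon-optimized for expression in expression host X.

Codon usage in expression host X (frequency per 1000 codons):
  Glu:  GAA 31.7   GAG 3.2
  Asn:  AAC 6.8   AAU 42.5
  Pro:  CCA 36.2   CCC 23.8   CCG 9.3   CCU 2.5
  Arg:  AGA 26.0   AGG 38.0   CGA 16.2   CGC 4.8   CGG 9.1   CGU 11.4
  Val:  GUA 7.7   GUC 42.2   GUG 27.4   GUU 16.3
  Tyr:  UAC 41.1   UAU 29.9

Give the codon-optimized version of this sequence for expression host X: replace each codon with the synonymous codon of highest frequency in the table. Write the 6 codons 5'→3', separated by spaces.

AAU GUC UAC CCA AGG GAA

Codon 1 (Asn): best is AAU at 42.5.
Codon 2 (Val): best is GUC at 42.2.
Codon 3 (Tyr): best is UAC at 41.1.
Codon 4 (Pro): best is CCA at 36.2.
Codon 5 (Arg): best is AGG at 38.0.
Codon 6 (Glu): best is GAA at 31.7.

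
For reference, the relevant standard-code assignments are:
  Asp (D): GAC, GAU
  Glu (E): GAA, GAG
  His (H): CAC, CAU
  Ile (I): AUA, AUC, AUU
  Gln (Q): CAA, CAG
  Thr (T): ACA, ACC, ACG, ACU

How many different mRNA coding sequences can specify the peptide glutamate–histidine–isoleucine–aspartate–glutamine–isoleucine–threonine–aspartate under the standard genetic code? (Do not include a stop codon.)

Glu: 2 codons.
His: 2 codons.
Ile: 3 codons.
Asp: 2 codons.
Gln: 2 codons.
Ile: 3 codons.
Thr: 4 codons.
Asp: 2 codons.
2 × 2 × 3 × 2 × 2 × 3 × 4 × 2 = 1152.

1152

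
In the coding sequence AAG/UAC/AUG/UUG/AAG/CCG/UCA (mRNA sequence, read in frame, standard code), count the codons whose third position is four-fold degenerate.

2

Codon 1 AAG (Lys): third position 2-fold.
Codon 2 UAC (Tyr): third position 2-fold.
Codon 3 AUG (Met): third position 1-fold.
Codon 4 UUG (Leu): third position 2-fold.
Codon 5 AAG (Lys): third position 2-fold.
Codon 6 CCG (Pro): third position 4-fold.
Codon 7 UCA (Ser): third position 4-fold.
Four-fold degenerate third positions: 2.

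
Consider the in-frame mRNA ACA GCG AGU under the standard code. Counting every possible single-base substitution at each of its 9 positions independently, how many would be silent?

7

Codon 1 (ACA, Thr): 3 synonymous substitutions.
Codon 2 (GCG, Ala): 3 synonymous substitutions.
Codon 3 (AGU, Ser): 1 synonymous substitution.
Total: 3 + 3 + 1 = 7.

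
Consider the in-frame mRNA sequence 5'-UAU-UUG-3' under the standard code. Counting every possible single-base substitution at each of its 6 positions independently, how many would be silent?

3

Codon 1 (UAU, Tyr): 1 synonymous substitution.
Codon 2 (UUG, Leu): 2 synonymous substitutions.
Total: 1 + 2 = 3.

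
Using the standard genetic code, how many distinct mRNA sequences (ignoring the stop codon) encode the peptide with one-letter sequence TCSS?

Thr: 4 codons.
Cys: 2 codons.
Ser: 6 codons.
Ser: 6 codons.
4 × 2 × 6 × 6 = 288.

288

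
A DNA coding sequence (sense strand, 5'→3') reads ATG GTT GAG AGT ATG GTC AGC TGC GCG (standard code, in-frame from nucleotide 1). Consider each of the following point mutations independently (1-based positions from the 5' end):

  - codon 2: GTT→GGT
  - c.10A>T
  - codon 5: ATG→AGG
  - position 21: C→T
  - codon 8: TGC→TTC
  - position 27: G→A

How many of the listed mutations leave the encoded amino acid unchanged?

Codon 2: GTT (Val) → GGT (Gly) — missense.
Codon 4: AGT (Ser) → TGT (Cys) — missense.
Codon 5: ATG (Met) → AGG (Arg) — missense.
Codon 7: AGC (Ser) → AGT (Ser) — synonymous.
Codon 8: TGC (Cys) → TTC (Phe) — missense.
Codon 9: GCG (Ala) → GCA (Ala) — synonymous.
Synonymous: 2 of 6.

2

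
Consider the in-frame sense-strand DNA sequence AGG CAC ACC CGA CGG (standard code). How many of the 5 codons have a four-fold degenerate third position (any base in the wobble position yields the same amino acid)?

3

Codon 1 AGG (Arg): third position 2-fold.
Codon 2 CAC (His): third position 2-fold.
Codon 3 ACC (Thr): third position 4-fold.
Codon 4 CGA (Arg): third position 4-fold.
Codon 5 CGG (Arg): third position 4-fold.
Four-fold degenerate third positions: 3.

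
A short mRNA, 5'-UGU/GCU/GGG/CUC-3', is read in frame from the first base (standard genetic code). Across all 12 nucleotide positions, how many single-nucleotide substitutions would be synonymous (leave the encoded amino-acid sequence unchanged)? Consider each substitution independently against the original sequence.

10

Codon 1 (UGU, Cys): 1 synonymous substitution.
Codon 2 (GCU, Ala): 3 synonymous substitutions.
Codon 3 (GGG, Gly): 3 synonymous substitutions.
Codon 4 (CUC, Leu): 3 synonymous substitutions.
Total: 1 + 3 + 3 + 3 = 10.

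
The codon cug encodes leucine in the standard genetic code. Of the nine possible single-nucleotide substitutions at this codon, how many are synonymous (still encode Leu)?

4

Position 1: UUG → 1 synonymous.
Position 2: none → 0 synonymous.
Position 3: CUU, CUC, CUA → 3 synonymous.
Total: 1 + 0 + 3 = 4.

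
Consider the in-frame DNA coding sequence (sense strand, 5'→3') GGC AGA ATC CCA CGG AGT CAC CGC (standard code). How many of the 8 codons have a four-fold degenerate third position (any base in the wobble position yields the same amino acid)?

Codon 1 GGC (Gly): third position 4-fold.
Codon 2 AGA (Arg): third position 2-fold.
Codon 3 ATC (Ile): third position 3-fold.
Codon 4 CCA (Pro): third position 4-fold.
Codon 5 CGG (Arg): third position 4-fold.
Codon 6 AGT (Ser): third position 2-fold.
Codon 7 CAC (His): third position 2-fold.
Codon 8 CGC (Arg): third position 4-fold.
Four-fold degenerate third positions: 4.

4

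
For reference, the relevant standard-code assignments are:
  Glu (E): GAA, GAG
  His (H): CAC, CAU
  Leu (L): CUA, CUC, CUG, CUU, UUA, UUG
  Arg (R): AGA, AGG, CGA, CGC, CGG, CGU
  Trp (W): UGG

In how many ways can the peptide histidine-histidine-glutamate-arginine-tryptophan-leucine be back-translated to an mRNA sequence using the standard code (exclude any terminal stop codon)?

288

His: 2 codons.
His: 2 codons.
Glu: 2 codons.
Arg: 6 codons.
Trp: 1 codon.
Leu: 6 codons.
2 × 2 × 2 × 6 × 1 × 6 = 288.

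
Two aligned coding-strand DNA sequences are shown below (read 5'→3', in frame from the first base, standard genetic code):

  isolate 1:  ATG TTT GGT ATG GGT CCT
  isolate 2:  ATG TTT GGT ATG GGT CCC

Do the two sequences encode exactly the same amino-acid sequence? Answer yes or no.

yes

Codon 1: ATG Met / ATG Met — identical.
Codon 2: TTT Phe / TTT Phe — identical.
Codon 3: GGT Gly / GGT Gly — identical.
Codon 4: ATG Met / ATG Met — identical.
Codon 5: GGT Gly / GGT Gly — identical.
Codon 6: CCT Pro / CCC Pro — synonymous.
Nonsynonymous differences: 0 → same protein.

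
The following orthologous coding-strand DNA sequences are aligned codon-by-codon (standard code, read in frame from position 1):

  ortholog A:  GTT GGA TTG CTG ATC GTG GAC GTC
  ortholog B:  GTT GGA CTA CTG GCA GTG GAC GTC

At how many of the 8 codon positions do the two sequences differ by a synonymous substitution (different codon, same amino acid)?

1

Codon 1: GTT Val / GTT Val — identical.
Codon 2: GGA Gly / GGA Gly — identical.
Codon 3: TTG Leu / CTA Leu — synonymous.
Codon 4: CTG Leu / CTG Leu — identical.
Codon 5: ATC Ile / GCA Ala — nonsynonymous.
Codon 6: GTG Val / GTG Val — identical.
Codon 7: GAC Asp / GAC Asp — identical.
Codon 8: GTC Val / GTC Val — identical.
Synonymous differences: 1.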